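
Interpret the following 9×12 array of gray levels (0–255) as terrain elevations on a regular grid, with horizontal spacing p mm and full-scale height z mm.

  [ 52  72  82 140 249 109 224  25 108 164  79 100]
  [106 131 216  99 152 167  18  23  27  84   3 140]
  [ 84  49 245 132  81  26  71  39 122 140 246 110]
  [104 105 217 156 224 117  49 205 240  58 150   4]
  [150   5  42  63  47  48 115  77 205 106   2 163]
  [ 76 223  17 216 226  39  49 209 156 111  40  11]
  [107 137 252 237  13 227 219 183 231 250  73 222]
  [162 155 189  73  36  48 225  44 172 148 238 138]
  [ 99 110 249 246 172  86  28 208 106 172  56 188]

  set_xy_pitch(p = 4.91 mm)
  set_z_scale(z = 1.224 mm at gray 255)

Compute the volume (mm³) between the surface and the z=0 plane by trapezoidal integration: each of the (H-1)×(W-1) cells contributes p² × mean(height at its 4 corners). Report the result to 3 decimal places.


height_mm = gray/255 × 1.224; cell vol = 4.91² × mean(4 corners)
unit = 4.91² × 1.224 / (4×255) = 0.0289297 mm³ per gray-sum
row 0: Σ corner-gray over 11 cells = 4742  → 137.1847
row 1: Σ corner-gray over 11 cells = 4582  → 132.5560
row 2: Σ corner-gray over 11 cells = 5646  → 163.3372
row 3: Σ corner-gray over 11 cells = 4883  → 141.2638
row 4: Σ corner-gray over 11 cells = 4392  → 127.0593
row 5: Σ corner-gray over 11 cells = 6632  → 191.8619
row 6: Σ corner-gray over 11 cells = 6929  → 200.4540
row 7: Σ corner-gray over 11 cells = 6109  → 176.7317
Σ rows: total corner-gray = 43915  → 1270.4487 mm³

1270.449


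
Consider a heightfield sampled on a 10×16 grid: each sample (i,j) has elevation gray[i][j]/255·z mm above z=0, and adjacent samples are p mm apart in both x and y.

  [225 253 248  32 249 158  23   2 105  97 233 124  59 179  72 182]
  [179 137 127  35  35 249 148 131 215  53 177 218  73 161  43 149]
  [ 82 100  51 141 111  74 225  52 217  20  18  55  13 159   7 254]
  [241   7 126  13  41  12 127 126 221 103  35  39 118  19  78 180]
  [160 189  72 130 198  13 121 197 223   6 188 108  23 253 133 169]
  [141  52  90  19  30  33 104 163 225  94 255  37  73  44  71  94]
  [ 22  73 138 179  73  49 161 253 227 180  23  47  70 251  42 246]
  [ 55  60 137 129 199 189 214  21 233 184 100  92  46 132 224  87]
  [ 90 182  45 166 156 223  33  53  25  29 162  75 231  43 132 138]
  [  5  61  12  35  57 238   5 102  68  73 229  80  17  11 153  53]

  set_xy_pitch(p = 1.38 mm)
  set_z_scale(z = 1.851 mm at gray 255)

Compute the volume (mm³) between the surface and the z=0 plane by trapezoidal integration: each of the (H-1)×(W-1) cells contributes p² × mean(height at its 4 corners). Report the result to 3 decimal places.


211.257

height_mm = gray/255 × 1.851; cell vol = 1.38² × mean(4 corners)
unit = 1.38² × 1.851 / (4×255) = 0.00345593 mm³ per gray-sum
row 0: Σ corner-gray over 15 cells = 8007  → 27.6716
row 1: Σ corner-gray over 15 cells = 6754  → 23.3413
row 2: Σ corner-gray over 15 cells = 5373  → 18.5687
row 3: Σ corner-gray over 15 cells = 6588  → 22.7676
row 4: Σ corner-gray over 15 cells = 6852  → 23.6800
row 5: Σ corner-gray over 15 cells = 6615  → 22.8609
row 6: Σ corner-gray over 15 cells = 7862  → 27.1705
row 7: Σ corner-gray over 15 cells = 7400  → 25.5739
row 8: Σ corner-gray over 15 cells = 5678  → 19.6227
Σ rows: total corner-gray = 61129  → 211.2573 mm³


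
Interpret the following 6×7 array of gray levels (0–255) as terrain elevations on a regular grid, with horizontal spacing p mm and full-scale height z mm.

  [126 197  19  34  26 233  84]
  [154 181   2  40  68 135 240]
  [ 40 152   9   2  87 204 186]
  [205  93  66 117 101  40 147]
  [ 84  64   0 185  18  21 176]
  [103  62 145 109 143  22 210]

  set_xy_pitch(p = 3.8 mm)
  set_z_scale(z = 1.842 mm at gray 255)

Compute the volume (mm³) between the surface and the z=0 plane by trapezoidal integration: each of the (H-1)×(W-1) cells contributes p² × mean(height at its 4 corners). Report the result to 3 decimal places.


294.852

height_mm = gray/255 × 1.842; cell vol = 3.8² × mean(4 corners)
unit = 3.8² × 1.842 / (4×255) = 0.0260769 mm³ per gray-sum
row 0: Σ corner-gray over 6 cells = 2474  → 64.5144
row 1: Σ corner-gray over 6 cells = 2380  → 62.0631
row 2: Σ corner-gray over 6 cells = 2320  → 60.4985
row 3: Σ corner-gray over 6 cells = 2022  → 52.7276
row 4: Σ corner-gray over 6 cells = 2111  → 55.0484
Σ rows: total corner-gray = 11307  → 294.8520 mm³


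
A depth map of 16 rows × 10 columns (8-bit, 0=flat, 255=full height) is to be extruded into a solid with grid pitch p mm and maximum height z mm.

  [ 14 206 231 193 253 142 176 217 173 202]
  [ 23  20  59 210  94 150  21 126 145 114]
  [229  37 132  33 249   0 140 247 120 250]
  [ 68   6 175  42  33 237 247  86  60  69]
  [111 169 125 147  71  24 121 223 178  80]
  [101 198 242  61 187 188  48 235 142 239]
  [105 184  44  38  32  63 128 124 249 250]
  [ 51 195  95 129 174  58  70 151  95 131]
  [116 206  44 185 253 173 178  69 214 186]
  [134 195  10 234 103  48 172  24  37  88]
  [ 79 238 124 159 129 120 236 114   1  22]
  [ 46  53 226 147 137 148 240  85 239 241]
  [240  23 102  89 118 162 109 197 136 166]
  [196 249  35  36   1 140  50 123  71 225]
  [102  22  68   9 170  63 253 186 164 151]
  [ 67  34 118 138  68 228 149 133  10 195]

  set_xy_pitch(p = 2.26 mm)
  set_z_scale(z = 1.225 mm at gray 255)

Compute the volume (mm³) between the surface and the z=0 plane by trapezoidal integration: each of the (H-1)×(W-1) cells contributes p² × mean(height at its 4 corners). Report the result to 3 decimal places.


height_mm = gray/255 × 1.225; cell vol = 2.26² × mean(4 corners)
unit = 2.26² × 1.225 / (4×255) = 0.00613413 mm³ per gray-sum
row 0: Σ corner-gray over 9 cells = 5185  → 31.8055
row 1: Σ corner-gray over 9 cells = 4182  → 25.6529
row 2: Σ corner-gray over 9 cells = 4304  → 26.4013
row 3: Σ corner-gray over 9 cells = 4216  → 25.8615
row 4: Σ corner-gray over 9 cells = 5249  → 32.1980
row 5: Σ corner-gray over 9 cells = 5021  → 30.7995
row 6: Σ corner-gray over 9 cells = 4195  → 25.7327
row 7: Σ corner-gray over 9 cells = 5062  → 31.0510
row 8: Σ corner-gray over 9 cells = 4814  → 29.5297
row 9: Σ corner-gray over 9 cells = 4211  → 25.8308
row 10: Σ corner-gray over 9 cells = 5180  → 31.7748
row 11: Σ corner-gray over 9 cells = 5115  → 31.3761
row 12: Σ corner-gray over 9 cells = 4109  → 25.2051
row 13: Σ corner-gray over 9 cells = 3954  → 24.2543
row 14: Σ corner-gray over 9 cells = 4141  → 25.4014
Σ rows: total corner-gray = 68938  → 422.8745 mm³

422.874


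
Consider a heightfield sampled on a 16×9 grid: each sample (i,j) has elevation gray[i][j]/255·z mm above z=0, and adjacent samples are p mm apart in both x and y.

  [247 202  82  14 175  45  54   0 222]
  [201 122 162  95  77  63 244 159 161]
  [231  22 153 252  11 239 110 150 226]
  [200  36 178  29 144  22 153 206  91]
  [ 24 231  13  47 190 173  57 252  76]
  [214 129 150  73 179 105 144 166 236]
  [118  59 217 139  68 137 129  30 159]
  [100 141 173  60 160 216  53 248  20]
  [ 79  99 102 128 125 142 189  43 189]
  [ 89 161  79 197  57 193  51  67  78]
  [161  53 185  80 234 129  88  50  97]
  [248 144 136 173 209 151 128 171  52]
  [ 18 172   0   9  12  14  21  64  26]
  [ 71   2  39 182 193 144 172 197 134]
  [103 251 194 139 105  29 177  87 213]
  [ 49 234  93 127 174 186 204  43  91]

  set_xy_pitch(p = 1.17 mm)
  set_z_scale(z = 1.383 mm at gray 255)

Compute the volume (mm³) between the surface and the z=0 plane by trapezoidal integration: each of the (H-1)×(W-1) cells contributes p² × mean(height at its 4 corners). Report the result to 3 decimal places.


height_mm = gray/255 × 1.383; cell vol = 1.17² × mean(4 corners)
unit = 1.17² × 1.383 / (4×255) = 0.00185607 mm³ per gray-sum
row 0: Σ corner-gray over 8 cells = 3819  → 7.0883
row 1: Σ corner-gray over 8 cells = 4537  → 8.4210
row 2: Σ corner-gray over 8 cells = 4158  → 7.7175
row 3: Σ corner-gray over 8 cells = 3853  → 7.1514
row 4: Σ corner-gray over 8 cells = 4368  → 8.1073
row 5: Σ corner-gray over 8 cells = 4177  → 7.7528
row 6: Σ corner-gray over 8 cells = 4057  → 7.5301
row 7: Σ corner-gray over 8 cells = 4146  → 7.6953
row 8: Σ corner-gray over 8 cells = 3701  → 6.8693
row 9: Σ corner-gray over 8 cells = 3673  → 6.8173
row 10: Σ corner-gray over 8 cells = 4420  → 8.2038
row 11: Σ corner-gray over 8 cells = 3152  → 5.8503
row 12: Σ corner-gray over 8 cells = 2691  → 4.9947
row 13: Σ corner-gray over 8 cells = 4343  → 8.0609
row 14: Σ corner-gray over 8 cells = 4542  → 8.4303
Σ rows: total corner-gray = 59637  → 110.6903 mm³

110.690


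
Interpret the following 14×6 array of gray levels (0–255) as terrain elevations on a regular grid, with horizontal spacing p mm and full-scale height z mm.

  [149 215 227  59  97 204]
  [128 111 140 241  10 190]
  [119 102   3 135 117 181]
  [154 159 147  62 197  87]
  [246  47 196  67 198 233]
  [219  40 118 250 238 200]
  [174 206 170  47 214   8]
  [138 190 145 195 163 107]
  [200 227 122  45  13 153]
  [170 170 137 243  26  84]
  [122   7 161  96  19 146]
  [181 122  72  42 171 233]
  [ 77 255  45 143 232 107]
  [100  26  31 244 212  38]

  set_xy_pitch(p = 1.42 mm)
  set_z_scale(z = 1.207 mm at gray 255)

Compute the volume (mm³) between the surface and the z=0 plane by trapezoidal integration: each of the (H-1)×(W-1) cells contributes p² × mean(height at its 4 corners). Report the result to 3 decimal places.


83.634

height_mm = gray/255 × 1.207; cell vol = 1.42² × mean(4 corners)
unit = 1.42² × 1.207 / (4×255) = 0.00238607 mm³ per gray-sum
row 0: Σ corner-gray over 5 cells = 2871  → 6.8504
row 1: Σ corner-gray over 5 cells = 2336  → 5.5739
row 2: Σ corner-gray over 5 cells = 2385  → 5.6908
row 3: Σ corner-gray over 5 cells = 2866  → 6.8385
row 4: Σ corner-gray over 5 cells = 3206  → 7.6498
row 5: Σ corner-gray over 5 cells = 3167  → 7.5567
row 6: Σ corner-gray over 5 cells = 3087  → 7.3658
row 7: Σ corner-gray over 5 cells = 2798  → 6.6762
row 8: Σ corner-gray over 5 cells = 2573  → 6.1394
row 9: Σ corner-gray over 5 cells = 2240  → 5.3448
row 10: Σ corner-gray over 5 cells = 2062  → 4.9201
row 11: Σ corner-gray over 5 cells = 2762  → 6.5903
row 12: Σ corner-gray over 5 cells = 2698  → 6.4376
Σ rows: total corner-gray = 35051  → 83.6343 mm³


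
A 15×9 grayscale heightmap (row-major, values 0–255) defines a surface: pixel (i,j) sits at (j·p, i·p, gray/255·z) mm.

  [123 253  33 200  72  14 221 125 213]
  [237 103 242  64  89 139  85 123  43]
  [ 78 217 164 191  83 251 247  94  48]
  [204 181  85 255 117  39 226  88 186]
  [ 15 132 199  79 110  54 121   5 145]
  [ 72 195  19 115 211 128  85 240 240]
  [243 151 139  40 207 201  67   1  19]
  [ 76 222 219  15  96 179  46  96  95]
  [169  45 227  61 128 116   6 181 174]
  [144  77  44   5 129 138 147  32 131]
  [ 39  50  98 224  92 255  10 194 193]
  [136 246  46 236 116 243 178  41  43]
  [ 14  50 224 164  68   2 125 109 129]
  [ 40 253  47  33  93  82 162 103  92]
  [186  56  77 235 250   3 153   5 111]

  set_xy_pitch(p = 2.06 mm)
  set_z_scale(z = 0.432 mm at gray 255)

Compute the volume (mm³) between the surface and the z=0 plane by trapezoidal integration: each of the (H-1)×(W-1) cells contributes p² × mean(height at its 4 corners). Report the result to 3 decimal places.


99.528

height_mm = gray/255 × 0.432; cell vol = 2.06² × mean(4 corners)
unit = 2.06² × 0.432 / (4×255) = 0.00179729 mm³ per gray-sum
row 0: Σ corner-gray over 8 cells = 4142  → 7.4444
row 1: Σ corner-gray over 8 cells = 4590  → 8.2496
row 2: Σ corner-gray over 8 cells = 4992  → 8.9721
row 3: Σ corner-gray over 8 cells = 3932  → 7.0669
row 4: Σ corner-gray over 8 cells = 3858  → 6.9339
row 5: Σ corner-gray over 8 cells = 4172  → 7.4983
row 6: Σ corner-gray over 8 cells = 3791  → 6.8135
row 7: Σ corner-gray over 8 cells = 3788  → 6.8081
row 8: Σ corner-gray over 8 cells = 3290  → 5.9131
row 9: Σ corner-gray over 8 cells = 3497  → 6.2851
row 10: Σ corner-gray over 8 cells = 4469  → 8.0321
row 11: Σ corner-gray over 8 cells = 4018  → 7.2215
row 12: Σ corner-gray over 8 cells = 3305  → 5.9400
row 13: Σ corner-gray over 8 cells = 3533  → 6.3498
Σ rows: total corner-gray = 55377  → 99.5285 mm³


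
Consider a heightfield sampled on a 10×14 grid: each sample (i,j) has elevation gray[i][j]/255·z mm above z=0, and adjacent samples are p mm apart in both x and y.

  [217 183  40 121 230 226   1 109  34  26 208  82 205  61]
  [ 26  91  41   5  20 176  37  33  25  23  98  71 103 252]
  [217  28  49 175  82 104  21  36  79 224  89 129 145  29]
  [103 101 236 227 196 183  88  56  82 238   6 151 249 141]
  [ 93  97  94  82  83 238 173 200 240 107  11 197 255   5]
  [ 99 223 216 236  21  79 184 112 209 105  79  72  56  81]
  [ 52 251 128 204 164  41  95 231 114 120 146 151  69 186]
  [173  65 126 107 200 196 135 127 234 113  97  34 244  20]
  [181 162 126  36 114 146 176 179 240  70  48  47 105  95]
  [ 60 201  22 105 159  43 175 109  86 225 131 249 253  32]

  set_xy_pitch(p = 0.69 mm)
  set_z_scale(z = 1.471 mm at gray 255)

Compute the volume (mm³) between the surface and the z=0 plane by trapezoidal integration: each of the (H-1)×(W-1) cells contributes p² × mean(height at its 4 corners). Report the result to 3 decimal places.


39.789

height_mm = gray/255 × 1.471; cell vol = 0.69² × mean(4 corners)
unit = 0.69² × 1.471 / (4×255) = 0.000686611 mm³ per gray-sum
row 0: Σ corner-gray over 13 cells = 4932  → 3.3864
row 1: Σ corner-gray over 13 cells = 4292  → 2.9469
row 2: Σ corner-gray over 13 cells = 6438  → 4.4204
row 3: Σ corner-gray over 13 cells = 7522  → 5.1647
row 4: Σ corner-gray over 13 cells = 7016  → 4.8173
row 5: Σ corner-gray over 13 cells = 7030  → 4.8269
row 6: Σ corner-gray over 13 cells = 7215  → 4.9539
row 7: Σ corner-gray over 13 cells = 6723  → 4.6161
row 8: Σ corner-gray over 13 cells = 6782  → 4.6566
Σ rows: total corner-gray = 57950  → 39.7891 mm³


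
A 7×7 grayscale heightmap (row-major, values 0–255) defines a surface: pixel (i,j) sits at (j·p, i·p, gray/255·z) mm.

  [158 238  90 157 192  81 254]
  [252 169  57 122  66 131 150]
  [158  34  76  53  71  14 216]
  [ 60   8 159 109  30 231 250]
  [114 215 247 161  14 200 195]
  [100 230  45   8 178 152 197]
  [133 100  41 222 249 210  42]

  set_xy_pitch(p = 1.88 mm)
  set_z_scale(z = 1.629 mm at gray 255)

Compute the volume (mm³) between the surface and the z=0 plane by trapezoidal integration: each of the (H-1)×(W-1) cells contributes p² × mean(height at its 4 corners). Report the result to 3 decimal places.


height_mm = gray/255 × 1.629; cell vol = 1.88² × mean(4 corners)
unit = 1.88² × 1.629 / (4×255) = 0.00564464 mm³ per gray-sum
row 0: Σ corner-gray over 6 cells = 3420  → 19.3047
row 1: Σ corner-gray over 6 cells = 2362  → 13.3327
row 2: Σ corner-gray over 6 cells = 2254  → 12.7230
row 3: Σ corner-gray over 6 cells = 3367  → 19.0055
row 4: Σ corner-gray over 6 cells = 3506  → 19.7901
row 5: Σ corner-gray over 6 cells = 3342  → 18.8644
Σ rows: total corner-gray = 18251  → 103.0204 mm³

103.020


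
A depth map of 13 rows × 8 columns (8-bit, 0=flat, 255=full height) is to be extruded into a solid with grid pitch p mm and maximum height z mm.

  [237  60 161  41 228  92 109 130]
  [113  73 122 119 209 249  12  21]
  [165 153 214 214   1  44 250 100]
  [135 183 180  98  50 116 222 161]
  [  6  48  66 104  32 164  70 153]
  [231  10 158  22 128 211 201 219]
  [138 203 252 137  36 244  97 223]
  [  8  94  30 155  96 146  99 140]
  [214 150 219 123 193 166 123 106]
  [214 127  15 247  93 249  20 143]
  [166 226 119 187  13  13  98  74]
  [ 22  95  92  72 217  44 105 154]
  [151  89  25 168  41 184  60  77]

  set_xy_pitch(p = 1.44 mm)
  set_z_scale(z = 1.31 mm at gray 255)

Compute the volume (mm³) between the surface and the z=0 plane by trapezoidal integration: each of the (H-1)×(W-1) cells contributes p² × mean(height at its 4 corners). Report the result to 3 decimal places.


height_mm = gray/255 × 1.31; cell vol = 1.44² × mean(4 corners)
unit = 1.44² × 1.31 / (4×255) = 0.00266315 mm³ per gray-sum
row 0: Σ corner-gray over 7 cells = 3451  → 9.1905
row 1: Σ corner-gray over 7 cells = 3719  → 9.9043
row 2: Σ corner-gray over 7 cells = 4011  → 10.6819
row 3: Σ corner-gray over 7 cells = 3121  → 8.3117
row 4: Σ corner-gray over 7 cells = 3037  → 8.0880
row 5: Σ corner-gray over 7 cells = 4209  → 11.2092
row 6: Σ corner-gray over 7 cells = 3687  → 9.8190
row 7: Σ corner-gray over 7 cells = 3656  → 9.7365
row 8: Σ corner-gray over 7 cells = 4127  → 10.9908
row 9: Σ corner-gray over 7 cells = 3411  → 9.0840
row 10: Σ corner-gray over 7 cells = 2978  → 7.9309
row 11: Σ corner-gray over 7 cells = 2788  → 7.4249
Σ rows: total corner-gray = 42195  → 112.3717 mm³

112.372


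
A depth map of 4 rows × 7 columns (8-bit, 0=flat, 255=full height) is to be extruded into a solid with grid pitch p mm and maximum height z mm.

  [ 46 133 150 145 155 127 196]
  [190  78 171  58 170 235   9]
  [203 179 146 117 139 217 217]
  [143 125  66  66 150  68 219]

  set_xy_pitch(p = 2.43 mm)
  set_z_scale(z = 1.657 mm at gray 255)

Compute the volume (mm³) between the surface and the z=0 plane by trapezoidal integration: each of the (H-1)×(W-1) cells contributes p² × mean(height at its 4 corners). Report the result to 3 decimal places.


98.343

height_mm = gray/255 × 1.657; cell vol = 2.43² × mean(4 corners)
unit = 2.43² × 1.657 / (4×255) = 0.00959257 mm³ per gray-sum
row 0: Σ corner-gray over 6 cells = 3285  → 31.5116
row 1: Σ corner-gray over 6 cells = 3639  → 34.9074
row 2: Σ corner-gray over 6 cells = 3328  → 31.9241
Σ rows: total corner-gray = 10252  → 98.3430 mm³


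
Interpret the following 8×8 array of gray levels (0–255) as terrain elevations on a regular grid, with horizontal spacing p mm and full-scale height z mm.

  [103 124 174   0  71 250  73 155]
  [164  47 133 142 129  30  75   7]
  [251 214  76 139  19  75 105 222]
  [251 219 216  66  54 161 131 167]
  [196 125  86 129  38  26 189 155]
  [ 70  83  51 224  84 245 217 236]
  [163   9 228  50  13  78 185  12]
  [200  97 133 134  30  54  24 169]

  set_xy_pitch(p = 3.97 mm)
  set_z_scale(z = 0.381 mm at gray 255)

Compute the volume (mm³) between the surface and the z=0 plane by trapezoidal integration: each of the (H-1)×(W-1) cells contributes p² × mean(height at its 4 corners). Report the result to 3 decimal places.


136.035

height_mm = gray/255 × 0.381; cell vol = 3.97² × mean(4 corners)
unit = 3.97² × 0.381 / (4×255) = 0.00588716 mm³ per gray-sum
row 0: Σ corner-gray over 7 cells = 2925  → 17.2199
row 1: Σ corner-gray over 7 cells = 3012  → 17.7321
row 2: Σ corner-gray over 7 cells = 3841  → 22.6126
row 3: Σ corner-gray over 7 cells = 3649  → 21.4822
row 4: Σ corner-gray over 7 cells = 3651  → 21.4940
row 5: Σ corner-gray over 7 cells = 3415  → 20.1047
row 6: Σ corner-gray over 7 cells = 2614  → 15.3890
Σ rows: total corner-gray = 23107  → 136.0346 mm³


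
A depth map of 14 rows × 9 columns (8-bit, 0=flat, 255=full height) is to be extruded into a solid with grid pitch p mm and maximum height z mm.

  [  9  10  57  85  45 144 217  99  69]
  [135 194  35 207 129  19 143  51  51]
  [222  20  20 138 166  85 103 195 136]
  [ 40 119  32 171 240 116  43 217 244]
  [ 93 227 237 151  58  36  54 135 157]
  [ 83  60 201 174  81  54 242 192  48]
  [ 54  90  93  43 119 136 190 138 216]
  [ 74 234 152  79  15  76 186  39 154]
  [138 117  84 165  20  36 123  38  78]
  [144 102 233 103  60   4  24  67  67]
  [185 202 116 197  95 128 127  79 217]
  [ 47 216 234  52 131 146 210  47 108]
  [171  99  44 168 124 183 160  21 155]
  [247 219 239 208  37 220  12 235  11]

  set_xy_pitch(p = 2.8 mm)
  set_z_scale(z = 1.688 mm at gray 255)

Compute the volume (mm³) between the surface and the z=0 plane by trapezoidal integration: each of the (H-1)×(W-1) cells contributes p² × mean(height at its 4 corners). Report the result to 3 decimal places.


height_mm = gray/255 × 1.688; cell vol = 2.8² × mean(4 corners)
unit = 2.8² × 1.688 / (4×255) = 0.0129744 mm³ per gray-sum
row 0: Σ corner-gray over 8 cells = 3134  → 40.6619
row 1: Σ corner-gray over 8 cells = 3554  → 46.1111
row 2: Σ corner-gray over 8 cells = 3972  → 51.5344
row 3: Σ corner-gray over 8 cells = 4206  → 54.5705
row 4: Σ corner-gray over 8 cells = 4185  → 54.2980
row 5: Σ corner-gray over 8 cells = 4027  → 52.2480
row 6: Σ corner-gray over 8 cells = 3678  → 47.7200
row 7: Σ corner-gray over 8 cells = 3172  → 41.1549
row 8: Σ corner-gray over 8 cells = 2779  → 36.0559
row 9: Σ corner-gray over 8 cells = 3687  → 47.8367
row 10: Σ corner-gray over 8 cells = 4517  → 58.6055
row 11: Σ corner-gray over 8 cells = 4151  → 53.8569
row 12: Σ corner-gray over 8 cells = 4522  → 58.6704
Σ rows: total corner-gray = 49584  → 643.3242 mm³

643.324


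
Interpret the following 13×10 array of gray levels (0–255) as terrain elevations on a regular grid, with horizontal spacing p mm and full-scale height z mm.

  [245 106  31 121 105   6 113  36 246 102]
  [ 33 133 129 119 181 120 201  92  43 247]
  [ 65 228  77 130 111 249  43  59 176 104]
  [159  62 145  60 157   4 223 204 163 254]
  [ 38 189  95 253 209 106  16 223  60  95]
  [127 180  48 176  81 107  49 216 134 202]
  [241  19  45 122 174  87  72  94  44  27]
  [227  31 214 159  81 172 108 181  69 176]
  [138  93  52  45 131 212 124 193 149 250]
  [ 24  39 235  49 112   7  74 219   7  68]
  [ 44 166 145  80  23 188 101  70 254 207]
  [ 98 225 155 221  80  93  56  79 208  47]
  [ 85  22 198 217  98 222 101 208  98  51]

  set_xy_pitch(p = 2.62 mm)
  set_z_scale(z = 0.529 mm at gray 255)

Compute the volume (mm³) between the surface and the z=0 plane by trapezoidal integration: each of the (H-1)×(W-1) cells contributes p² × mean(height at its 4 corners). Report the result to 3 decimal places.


height_mm = gray/255 × 0.529; cell vol = 2.62² × mean(4 corners)
unit = 2.62² × 0.529 / (4×255) = 0.00356007 mm³ per gray-sum
row 0: Σ corner-gray over 9 cells = 4191  → 14.9202
row 1: Σ corner-gray over 9 cells = 4631  → 16.4867
row 2: Σ corner-gray over 9 cells = 4764  → 16.9602
row 3: Σ corner-gray over 9 cells = 4884  → 17.3874
row 4: Σ corner-gray over 9 cells = 4746  → 16.8961
row 5: Σ corner-gray over 9 cells = 3893  → 13.8593
row 6: Σ corner-gray over 9 cells = 4015  → 14.2937
row 7: Σ corner-gray over 9 cells = 4819  → 17.1560
row 8: Σ corner-gray over 9 cells = 3962  → 14.1050
row 9: Σ corner-gray over 9 cells = 3881  → 13.8166
row 10: Σ corner-gray over 9 cells = 4684  → 16.6754
row 11: Σ corner-gray over 9 cells = 4843  → 17.2414
Σ rows: total corner-gray = 53313  → 189.7978 mm³

189.798


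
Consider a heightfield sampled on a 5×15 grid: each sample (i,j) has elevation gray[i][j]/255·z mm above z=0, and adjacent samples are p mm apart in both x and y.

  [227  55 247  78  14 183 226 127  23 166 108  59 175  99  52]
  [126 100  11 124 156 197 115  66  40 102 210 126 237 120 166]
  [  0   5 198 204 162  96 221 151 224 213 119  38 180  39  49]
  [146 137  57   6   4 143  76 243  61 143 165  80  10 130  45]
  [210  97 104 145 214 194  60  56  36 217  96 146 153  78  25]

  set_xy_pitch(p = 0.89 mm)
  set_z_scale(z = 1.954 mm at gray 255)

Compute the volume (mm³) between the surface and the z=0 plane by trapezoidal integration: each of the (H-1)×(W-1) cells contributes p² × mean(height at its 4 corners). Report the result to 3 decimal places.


40.554

height_mm = gray/255 × 1.954; cell vol = 0.89² × mean(4 corners)
unit = 0.89² × 1.954 / (4×255) = 0.00151742 mm³ per gray-sum
row 0: Σ corner-gray over 14 cells = 6899  → 10.4686
row 1: Σ corner-gray over 14 cells = 7249  → 10.9997
row 2: Σ corner-gray over 14 cells = 6450  → 9.7873
row 3: Σ corner-gray over 14 cells = 6128  → 9.2987
Σ rows: total corner-gray = 26726  → 40.5544 mm³


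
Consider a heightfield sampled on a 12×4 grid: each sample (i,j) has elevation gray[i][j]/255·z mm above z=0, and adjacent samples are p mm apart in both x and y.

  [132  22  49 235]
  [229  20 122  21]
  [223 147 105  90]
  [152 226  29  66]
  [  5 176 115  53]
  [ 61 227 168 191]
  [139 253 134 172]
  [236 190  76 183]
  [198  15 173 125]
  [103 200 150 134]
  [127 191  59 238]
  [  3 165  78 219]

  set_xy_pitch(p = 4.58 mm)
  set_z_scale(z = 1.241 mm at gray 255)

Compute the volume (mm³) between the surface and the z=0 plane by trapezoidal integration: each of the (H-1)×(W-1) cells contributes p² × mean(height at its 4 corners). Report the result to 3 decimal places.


454.611

height_mm = gray/255 × 1.241; cell vol = 4.58² × mean(4 corners)
unit = 4.58² × 1.241 / (4×255) = 0.0255213 mm³ per gray-sum
row 0: Σ corner-gray over 3 cells = 1043  → 26.6187
row 1: Σ corner-gray over 3 cells = 1351  → 34.4793
row 2: Σ corner-gray over 3 cells = 1545  → 39.4304
row 3: Σ corner-gray over 3 cells = 1368  → 34.9131
row 4: Σ corner-gray over 3 cells = 1682  → 42.9268
row 5: Σ corner-gray over 3 cells = 2127  → 54.2838
row 6: Σ corner-gray over 3 cells = 2036  → 51.9613
row 7: Σ corner-gray over 3 cells = 1650  → 42.1101
row 8: Σ corner-gray over 3 cells = 1636  → 41.7528
row 9: Σ corner-gray over 3 cells = 1802  → 45.9894
row 10: Σ corner-gray over 3 cells = 1573  → 40.1450
Σ rows: total corner-gray = 17813  → 454.6107 mm³


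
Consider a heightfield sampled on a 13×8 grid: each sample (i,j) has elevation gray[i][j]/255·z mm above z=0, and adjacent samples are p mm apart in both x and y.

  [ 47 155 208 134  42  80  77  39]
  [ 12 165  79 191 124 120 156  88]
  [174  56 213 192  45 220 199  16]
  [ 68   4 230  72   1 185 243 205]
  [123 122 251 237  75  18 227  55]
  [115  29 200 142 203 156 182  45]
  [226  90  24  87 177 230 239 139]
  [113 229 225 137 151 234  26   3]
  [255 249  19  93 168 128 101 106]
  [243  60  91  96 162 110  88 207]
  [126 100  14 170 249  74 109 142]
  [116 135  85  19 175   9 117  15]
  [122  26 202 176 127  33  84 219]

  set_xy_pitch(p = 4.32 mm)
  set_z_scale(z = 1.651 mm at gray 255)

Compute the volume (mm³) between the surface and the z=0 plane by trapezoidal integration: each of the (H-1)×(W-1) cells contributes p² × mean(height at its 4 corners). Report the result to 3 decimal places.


height_mm = gray/255 × 1.651; cell vol = 4.32² × mean(4 corners)
unit = 4.32² × 1.651 / (4×255) = 0.0302075 mm³ per gray-sum
row 0: Σ corner-gray over 7 cells = 3248  → 98.1139
row 1: Σ corner-gray over 7 cells = 3810  → 115.0905
row 2: Σ corner-gray over 7 cells = 3783  → 114.2749
row 3: Σ corner-gray over 7 cells = 3781  → 114.2145
row 4: Σ corner-gray over 7 cells = 4022  → 121.4945
row 5: Σ corner-gray over 7 cells = 4043  → 122.1288
row 6: Σ corner-gray over 7 cells = 4179  → 126.2370
row 7: Σ corner-gray over 7 cells = 3997  → 120.7393
row 8: Σ corner-gray over 7 cells = 3541  → 106.9647
row 9: Σ corner-gray over 7 cells = 3364  → 101.6179
row 10: Σ corner-gray over 7 cells = 2911  → 87.9340
row 11: Σ corner-gray over 7 cells = 2848  → 86.0309
Σ rows: total corner-gray = 43527  → 1314.8407 mm³

1314.841


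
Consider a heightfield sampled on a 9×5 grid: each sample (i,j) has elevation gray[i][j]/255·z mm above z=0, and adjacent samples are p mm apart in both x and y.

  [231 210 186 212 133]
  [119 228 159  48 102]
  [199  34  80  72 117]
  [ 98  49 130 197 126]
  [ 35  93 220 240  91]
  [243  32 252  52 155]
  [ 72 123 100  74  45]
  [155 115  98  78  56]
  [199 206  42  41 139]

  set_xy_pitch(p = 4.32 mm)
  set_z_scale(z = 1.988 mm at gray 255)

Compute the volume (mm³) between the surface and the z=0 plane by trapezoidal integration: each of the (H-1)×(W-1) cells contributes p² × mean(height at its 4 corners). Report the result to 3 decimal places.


568.080

height_mm = gray/255 × 1.988; cell vol = 4.32² × mean(4 corners)
unit = 4.32² × 1.988 / (4×255) = 0.0363734 mm³ per gray-sum
row 0: Σ corner-gray over 4 cells = 2671  → 97.1533
row 1: Σ corner-gray over 4 cells = 1779  → 64.7082
row 2: Σ corner-gray over 4 cells = 1664  → 60.5253
row 3: Σ corner-gray over 4 cells = 2208  → 80.3124
row 4: Σ corner-gray over 4 cells = 2302  → 83.7315
row 5: Σ corner-gray over 4 cells = 1781  → 64.7810
row 6: Σ corner-gray over 4 cells = 1504  → 54.7056
row 7: Σ corner-gray over 4 cells = 1709  → 62.1621
Σ rows: total corner-gray = 15618  → 568.0795 mm³


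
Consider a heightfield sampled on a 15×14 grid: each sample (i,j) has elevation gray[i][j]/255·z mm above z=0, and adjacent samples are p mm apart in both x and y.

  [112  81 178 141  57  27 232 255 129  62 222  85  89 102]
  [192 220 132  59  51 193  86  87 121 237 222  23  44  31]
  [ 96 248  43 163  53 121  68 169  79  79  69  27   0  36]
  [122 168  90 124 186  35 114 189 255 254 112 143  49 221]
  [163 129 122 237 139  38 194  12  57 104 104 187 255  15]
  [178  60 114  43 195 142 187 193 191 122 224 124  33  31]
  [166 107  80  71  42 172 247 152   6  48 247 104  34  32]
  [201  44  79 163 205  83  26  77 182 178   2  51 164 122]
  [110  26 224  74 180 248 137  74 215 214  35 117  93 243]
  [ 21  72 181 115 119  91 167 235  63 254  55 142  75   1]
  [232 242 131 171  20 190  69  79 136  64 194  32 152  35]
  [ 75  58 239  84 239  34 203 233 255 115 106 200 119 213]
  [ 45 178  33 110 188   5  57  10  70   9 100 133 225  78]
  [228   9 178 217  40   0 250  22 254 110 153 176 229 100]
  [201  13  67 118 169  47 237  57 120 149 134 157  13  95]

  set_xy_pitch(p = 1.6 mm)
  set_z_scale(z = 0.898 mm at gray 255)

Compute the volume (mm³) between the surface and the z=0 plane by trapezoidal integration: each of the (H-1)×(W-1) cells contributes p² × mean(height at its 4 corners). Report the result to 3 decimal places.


202.396

height_mm = gray/255 × 0.898; cell vol = 1.6² × mean(4 corners)
unit = 1.6² × 0.898 / (4×255) = 0.0022538 mm³ per gray-sum
row 0: Σ corner-gray over 13 cells = 6503  → 14.6565
row 1: Σ corner-gray over 13 cells = 5543  → 12.4928
row 2: Σ corner-gray over 13 cells = 6151  → 13.8631
row 3: Σ corner-gray over 13 cells = 7115  → 16.0358
row 4: Σ corner-gray over 13 cells = 6799  → 15.3236
row 5: Σ corner-gray over 13 cells = 6283  → 14.1607
row 6: Σ corner-gray over 13 cells = 5649  → 12.7317
row 7: Σ corner-gray over 13 cells = 6458  → 14.5551
row 8: Σ corner-gray over 13 cells = 6787  → 15.2966
row 9: Σ corner-gray over 13 cells = 6387  → 14.3950
row 10: Σ corner-gray over 13 cells = 7285  → 16.4190
row 11: Σ corner-gray over 13 cells = 6417  → 14.4627
row 12: Σ corner-gray over 13 cells = 5963  → 13.4394
row 13: Σ corner-gray over 13 cells = 6462  → 14.5641
Σ rows: total corner-gray = 89802  → 202.3961 mm³


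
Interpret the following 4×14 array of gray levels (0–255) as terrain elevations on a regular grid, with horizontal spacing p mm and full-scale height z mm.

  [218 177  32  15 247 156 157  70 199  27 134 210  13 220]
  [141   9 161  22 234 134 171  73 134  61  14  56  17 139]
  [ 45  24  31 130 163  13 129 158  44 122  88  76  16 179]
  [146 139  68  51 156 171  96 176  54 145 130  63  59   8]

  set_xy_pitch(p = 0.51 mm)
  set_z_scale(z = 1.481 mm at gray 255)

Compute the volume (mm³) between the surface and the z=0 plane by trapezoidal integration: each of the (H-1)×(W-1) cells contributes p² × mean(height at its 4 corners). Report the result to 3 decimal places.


5.820

height_mm = gray/255 × 1.481; cell vol = 0.51² × mean(4 corners)
unit = 0.51² × 1.481 / (4×255) = 0.000377655 mm³ per gray-sum
row 0: Σ corner-gray over 13 cells = 5764  → 2.1768
row 1: Σ corner-gray over 13 cells = 4664  → 1.7614
row 2: Σ corner-gray over 13 cells = 4982  → 1.8815
Σ rows: total corner-gray = 15410  → 5.8197 mm³


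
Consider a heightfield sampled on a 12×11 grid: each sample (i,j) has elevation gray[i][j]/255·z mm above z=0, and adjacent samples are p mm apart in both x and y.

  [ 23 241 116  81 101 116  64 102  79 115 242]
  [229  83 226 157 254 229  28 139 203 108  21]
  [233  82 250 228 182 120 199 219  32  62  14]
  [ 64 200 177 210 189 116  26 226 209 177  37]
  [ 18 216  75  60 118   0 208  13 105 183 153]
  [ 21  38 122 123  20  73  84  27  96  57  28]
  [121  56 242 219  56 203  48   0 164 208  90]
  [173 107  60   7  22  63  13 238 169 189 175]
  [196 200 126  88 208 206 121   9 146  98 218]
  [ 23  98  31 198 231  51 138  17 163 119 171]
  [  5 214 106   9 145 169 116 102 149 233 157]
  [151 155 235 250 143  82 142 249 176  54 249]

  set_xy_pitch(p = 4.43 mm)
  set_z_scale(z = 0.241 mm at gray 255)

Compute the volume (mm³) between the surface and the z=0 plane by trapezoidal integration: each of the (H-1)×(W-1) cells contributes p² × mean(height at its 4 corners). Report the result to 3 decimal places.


height_mm = gray/255 × 0.241; cell vol = 4.43² × mean(4 corners)
unit = 4.43² × 0.241 / (4×255) = 0.00463686 mm³ per gray-sum
row 0: Σ corner-gray over 10 cells = 5399  → 25.0344
row 1: Σ corner-gray over 10 cells = 6099  → 28.2802
row 2: Σ corner-gray over 10 cells = 6156  → 28.5445
row 3: Σ corner-gray over 10 cells = 5288  → 24.5197
row 4: Σ corner-gray over 10 cells = 3456  → 16.0250
row 5: Σ corner-gray over 10 cells = 3932  → 18.2321
row 6: Σ corner-gray over 10 cells = 4687  → 21.7330
row 7: Σ corner-gray over 10 cells = 4902  → 22.7299
row 8: Σ corner-gray over 10 cells = 5104  → 23.6666
row 9: Σ corner-gray over 10 cells = 4934  → 22.8783
row 10: Σ corner-gray over 10 cells = 6020  → 27.9139
Σ rows: total corner-gray = 55977  → 259.5577 mm³

259.558


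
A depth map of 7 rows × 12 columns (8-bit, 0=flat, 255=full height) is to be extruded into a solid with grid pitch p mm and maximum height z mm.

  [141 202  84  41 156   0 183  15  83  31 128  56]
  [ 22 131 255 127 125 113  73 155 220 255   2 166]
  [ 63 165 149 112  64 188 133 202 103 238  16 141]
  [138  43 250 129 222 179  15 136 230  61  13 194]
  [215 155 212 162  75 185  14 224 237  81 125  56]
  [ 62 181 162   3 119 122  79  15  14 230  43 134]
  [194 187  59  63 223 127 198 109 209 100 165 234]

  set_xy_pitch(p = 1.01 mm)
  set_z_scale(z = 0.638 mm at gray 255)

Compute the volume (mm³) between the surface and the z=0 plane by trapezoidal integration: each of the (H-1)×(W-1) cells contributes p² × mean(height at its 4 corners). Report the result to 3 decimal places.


21.631

height_mm = gray/255 × 0.638; cell vol = 1.01² × mean(4 corners)
unit = 1.01² × 0.638 / (4×255) = 0.000638063 mm³ per gray-sum
row 0: Σ corner-gray over 11 cells = 5143  → 3.2816
row 1: Σ corner-gray over 11 cells = 6044  → 3.8565
row 2: Σ corner-gray over 11 cells = 5832  → 3.7212
row 3: Σ corner-gray over 11 cells = 6099  → 3.8915
row 4: Σ corner-gray over 11 cells = 5343  → 3.4092
row 5: Σ corner-gray over 11 cells = 5440  → 3.4711
Σ rows: total corner-gray = 33901  → 21.6310 mm³


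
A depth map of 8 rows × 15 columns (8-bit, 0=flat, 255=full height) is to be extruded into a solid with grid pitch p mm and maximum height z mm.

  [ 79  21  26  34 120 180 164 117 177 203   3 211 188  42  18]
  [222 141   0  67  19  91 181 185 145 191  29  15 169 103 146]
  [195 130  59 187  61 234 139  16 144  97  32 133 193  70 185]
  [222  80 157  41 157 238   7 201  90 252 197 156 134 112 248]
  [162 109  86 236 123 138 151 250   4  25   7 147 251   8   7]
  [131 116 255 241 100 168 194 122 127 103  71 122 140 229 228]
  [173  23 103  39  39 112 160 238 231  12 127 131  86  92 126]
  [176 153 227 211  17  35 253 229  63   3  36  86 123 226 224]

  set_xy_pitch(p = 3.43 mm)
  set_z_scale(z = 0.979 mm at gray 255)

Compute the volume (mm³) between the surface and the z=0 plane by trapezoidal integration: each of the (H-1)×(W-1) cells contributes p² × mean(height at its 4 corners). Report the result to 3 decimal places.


height_mm = gray/255 × 0.979; cell vol = 3.43² × mean(4 corners)
unit = 3.43² × 0.979 / (4×255) = 0.011292 mm³ per gray-sum
row 0: Σ corner-gray over 14 cells = 6109  → 68.9828
row 1: Σ corner-gray over 14 cells = 6410  → 72.3817
row 2: Σ corner-gray over 14 cells = 7484  → 84.5093
row 3: Σ corner-gray over 14 cells = 7353  → 83.0301
row 4: Σ corner-gray over 14 cells = 7574  → 85.5256
row 5: Σ corner-gray over 14 cells = 7420  → 83.7866
row 6: Σ corner-gray over 14 cells = 6809  → 76.8872
Σ rows: total corner-gray = 49159  → 555.1033 mm³

555.103


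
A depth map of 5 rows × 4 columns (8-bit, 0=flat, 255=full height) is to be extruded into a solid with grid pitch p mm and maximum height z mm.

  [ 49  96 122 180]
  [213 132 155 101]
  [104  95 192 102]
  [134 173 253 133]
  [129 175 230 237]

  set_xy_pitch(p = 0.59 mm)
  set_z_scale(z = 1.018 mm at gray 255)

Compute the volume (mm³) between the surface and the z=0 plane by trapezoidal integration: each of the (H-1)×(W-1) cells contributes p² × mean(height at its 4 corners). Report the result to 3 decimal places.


height_mm = gray/255 × 1.018; cell vol = 0.59² × mean(4 corners)
unit = 0.59² × 1.018 / (4×255) = 0.000347417 mm³ per gray-sum
row 0: Σ corner-gray over 3 cells = 1553  → 0.5395
row 1: Σ corner-gray over 3 cells = 1668  → 0.5795
row 2: Σ corner-gray over 3 cells = 1899  → 0.6597
row 3: Σ corner-gray over 3 cells = 2295  → 0.7973
Σ rows: total corner-gray = 7415  → 2.5761 mm³

2.576


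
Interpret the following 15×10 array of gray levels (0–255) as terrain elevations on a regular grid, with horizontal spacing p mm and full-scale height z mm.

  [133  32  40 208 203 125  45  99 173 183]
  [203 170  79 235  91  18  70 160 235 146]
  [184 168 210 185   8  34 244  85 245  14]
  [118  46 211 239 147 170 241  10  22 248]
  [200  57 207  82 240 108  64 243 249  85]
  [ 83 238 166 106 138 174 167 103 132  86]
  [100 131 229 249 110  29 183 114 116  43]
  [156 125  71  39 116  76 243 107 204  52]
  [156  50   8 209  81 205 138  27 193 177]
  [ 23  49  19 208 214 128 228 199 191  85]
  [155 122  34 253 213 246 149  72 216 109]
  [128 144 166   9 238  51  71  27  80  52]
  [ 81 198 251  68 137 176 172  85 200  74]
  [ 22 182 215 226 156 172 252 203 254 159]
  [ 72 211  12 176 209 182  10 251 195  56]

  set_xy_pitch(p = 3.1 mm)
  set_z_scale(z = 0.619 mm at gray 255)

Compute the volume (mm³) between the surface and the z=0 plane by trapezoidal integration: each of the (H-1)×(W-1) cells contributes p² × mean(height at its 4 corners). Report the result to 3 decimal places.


height_mm = gray/255 × 0.619; cell vol = 3.1² × mean(4 corners)
unit = 3.1² × 0.619 / (4×255) = 0.00583195 mm³ per gray-sum
row 0: Σ corner-gray over 9 cells = 4631  → 27.0078
row 1: Σ corner-gray over 9 cells = 5021  → 29.2822
row 2: Σ corner-gray over 9 cells = 5094  → 29.7080
row 3: Σ corner-gray over 9 cells = 5323  → 31.0435
row 4: Σ corner-gray over 9 cells = 5402  → 31.5042
row 5: Σ corner-gray over 9 cells = 5082  → 29.6380
row 6: Σ corner-gray over 9 cells = 4635  → 27.0311
row 7: Σ corner-gray over 9 cells = 4325  → 25.2232
row 8: Σ corner-gray over 9 cells = 4735  → 27.6143
row 9: Σ corner-gray over 9 cells = 5454  → 31.8075
row 10: Σ corner-gray over 9 cells = 4626  → 26.9786
row 11: Σ corner-gray over 9 cells = 4481  → 26.1330
row 12: Σ corner-gray over 9 cells = 6230  → 36.3331
row 13: Σ corner-gray over 9 cells = 6121  → 35.6974
Σ rows: total corner-gray = 71160  → 415.0016 mm³

415.002


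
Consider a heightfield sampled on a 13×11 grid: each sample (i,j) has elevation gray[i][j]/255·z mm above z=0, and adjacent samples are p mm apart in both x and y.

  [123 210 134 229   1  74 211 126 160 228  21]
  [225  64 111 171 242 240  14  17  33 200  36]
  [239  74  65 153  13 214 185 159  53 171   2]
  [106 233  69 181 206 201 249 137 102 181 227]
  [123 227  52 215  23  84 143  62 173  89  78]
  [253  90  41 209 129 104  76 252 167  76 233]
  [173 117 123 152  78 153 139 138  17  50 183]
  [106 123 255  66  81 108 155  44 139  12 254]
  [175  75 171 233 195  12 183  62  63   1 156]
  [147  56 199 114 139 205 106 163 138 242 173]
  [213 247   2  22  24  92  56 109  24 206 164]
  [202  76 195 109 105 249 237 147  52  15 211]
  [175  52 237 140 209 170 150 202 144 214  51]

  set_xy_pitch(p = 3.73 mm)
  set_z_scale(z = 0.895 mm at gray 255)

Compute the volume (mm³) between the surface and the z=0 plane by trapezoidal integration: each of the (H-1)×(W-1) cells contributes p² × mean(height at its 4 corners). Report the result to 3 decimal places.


height_mm = gray/255 × 0.895; cell vol = 3.73² × mean(4 corners)
unit = 3.73² × 0.895 / (4×255) = 0.0122079 mm³ per gray-sum
row 0: Σ corner-gray over 10 cells = 5335  → 65.1291
row 1: Σ corner-gray over 10 cells = 4860  → 59.3303
row 2: Σ corner-gray over 10 cells = 5866  → 71.6115
row 3: Σ corner-gray over 10 cells = 5788  → 70.6593
row 4: Σ corner-gray over 10 cells = 5111  → 62.3945
row 5: Σ corner-gray over 10 cells = 5064  → 61.8207
row 6: Σ corner-gray over 10 cells = 4616  → 56.3516
row 7: Σ corner-gray over 10 cells = 4647  → 56.7301
row 8: Σ corner-gray over 10 cells = 5365  → 65.4953
row 9: Σ corner-gray over 10 cells = 4985  → 60.8563
row 10: Σ corner-gray over 10 cells = 4724  → 57.6701
row 11: Σ corner-gray over 10 cells = 6045  → 73.7967
Σ rows: total corner-gray = 62406  → 761.8454 mm³

761.845
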